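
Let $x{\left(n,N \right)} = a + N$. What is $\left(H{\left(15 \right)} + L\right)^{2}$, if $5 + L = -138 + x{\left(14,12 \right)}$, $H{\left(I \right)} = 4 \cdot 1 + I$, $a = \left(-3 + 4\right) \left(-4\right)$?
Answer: $13456$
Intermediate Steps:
$a = -4$ ($a = 1 \left(-4\right) = -4$)
$x{\left(n,N \right)} = -4 + N$
$H{\left(I \right)} = 4 + I$
$L = -135$ ($L = -5 + \left(-138 + \left(-4 + 12\right)\right) = -5 + \left(-138 + 8\right) = -5 - 130 = -135$)
$\left(H{\left(15 \right)} + L\right)^{2} = \left(\left(4 + 15\right) - 135\right)^{2} = \left(19 - 135\right)^{2} = \left(-116\right)^{2} = 13456$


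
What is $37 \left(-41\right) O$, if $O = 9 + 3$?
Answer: $-18204$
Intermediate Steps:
$O = 12$
$37 \left(-41\right) O = 37 \left(-41\right) 12 = \left(-1517\right) 12 = -18204$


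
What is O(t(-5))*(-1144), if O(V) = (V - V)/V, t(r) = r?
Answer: 0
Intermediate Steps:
O(V) = 0 (O(V) = 0/V = 0)
O(t(-5))*(-1144) = 0*(-1144) = 0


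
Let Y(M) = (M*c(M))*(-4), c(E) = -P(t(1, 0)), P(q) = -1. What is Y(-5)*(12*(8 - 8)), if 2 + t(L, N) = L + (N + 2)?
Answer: 0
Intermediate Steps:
t(L, N) = L + N (t(L, N) = -2 + (L + (N + 2)) = -2 + (L + (2 + N)) = -2 + (2 + L + N) = L + N)
c(E) = 1 (c(E) = -1*(-1) = 1)
Y(M) = -4*M (Y(M) = (M*1)*(-4) = M*(-4) = -4*M)
Y(-5)*(12*(8 - 8)) = (-4*(-5))*(12*(8 - 8)) = 20*(12*0) = 20*0 = 0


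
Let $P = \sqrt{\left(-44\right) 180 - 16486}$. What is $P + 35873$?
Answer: $35873 + i \sqrt{24406} \approx 35873.0 + 156.22 i$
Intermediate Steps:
$P = i \sqrt{24406}$ ($P = \sqrt{-7920 - 16486} = \sqrt{-24406} = i \sqrt{24406} \approx 156.22 i$)
$P + 35873 = i \sqrt{24406} + 35873 = 35873 + i \sqrt{24406}$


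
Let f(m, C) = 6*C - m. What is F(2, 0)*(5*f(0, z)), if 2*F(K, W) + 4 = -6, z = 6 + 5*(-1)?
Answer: -150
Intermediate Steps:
z = 1 (z = 6 - 5 = 1)
F(K, W) = -5 (F(K, W) = -2 + (½)*(-6) = -2 - 3 = -5)
f(m, C) = -m + 6*C
F(2, 0)*(5*f(0, z)) = -25*(-1*0 + 6*1) = -25*(0 + 6) = -25*6 = -5*30 = -150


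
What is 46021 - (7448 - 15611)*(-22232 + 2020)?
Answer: -164944535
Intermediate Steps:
46021 - (7448 - 15611)*(-22232 + 2020) = 46021 - (-8163)*(-20212) = 46021 - 1*164990556 = 46021 - 164990556 = -164944535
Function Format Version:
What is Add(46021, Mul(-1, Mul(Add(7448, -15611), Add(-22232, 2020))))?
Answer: -164944535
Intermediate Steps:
Add(46021, Mul(-1, Mul(Add(7448, -15611), Add(-22232, 2020)))) = Add(46021, Mul(-1, Mul(-8163, -20212))) = Add(46021, Mul(-1, 164990556)) = Add(46021, -164990556) = -164944535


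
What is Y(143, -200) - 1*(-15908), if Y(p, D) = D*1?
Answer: 15708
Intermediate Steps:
Y(p, D) = D
Y(143, -200) - 1*(-15908) = -200 - 1*(-15908) = -200 + 15908 = 15708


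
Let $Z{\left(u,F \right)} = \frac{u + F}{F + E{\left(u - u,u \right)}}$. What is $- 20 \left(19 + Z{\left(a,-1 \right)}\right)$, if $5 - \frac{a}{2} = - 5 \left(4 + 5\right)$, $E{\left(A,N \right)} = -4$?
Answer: $16$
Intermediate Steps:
$a = 100$ ($a = 10 - 2 \left(- 5 \left(4 + 5\right)\right) = 10 - 2 \left(\left(-5\right) 9\right) = 10 - -90 = 10 + 90 = 100$)
$Z{\left(u,F \right)} = \frac{F + u}{-4 + F}$ ($Z{\left(u,F \right)} = \frac{u + F}{F - 4} = \frac{F + u}{-4 + F}$)
$- 20 \left(19 + Z{\left(a,-1 \right)}\right) = - 20 \left(19 + \frac{-1 + 100}{-4 - 1}\right) = - 20 \left(19 + \frac{1}{-5} \cdot 99\right) = - 20 \left(19 - \frac{99}{5}\right) = \left(-20\right) \left(- \frac{4}{5}\right) = 16$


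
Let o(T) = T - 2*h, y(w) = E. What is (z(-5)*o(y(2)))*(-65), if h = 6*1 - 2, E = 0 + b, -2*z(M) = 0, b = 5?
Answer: 0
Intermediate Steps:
z(M) = 0 (z(M) = -1/2*0 = 0)
E = 5 (E = 0 + 5 = 5)
h = 4 (h = 6 - 2 = 4)
y(w) = 5
o(T) = -8 + T (o(T) = T - 2*4 = T - 8 = -8 + T)
(z(-5)*o(y(2)))*(-65) = (0*(-8 + 5))*(-65) = (0*(-3))*(-65) = 0*(-65) = 0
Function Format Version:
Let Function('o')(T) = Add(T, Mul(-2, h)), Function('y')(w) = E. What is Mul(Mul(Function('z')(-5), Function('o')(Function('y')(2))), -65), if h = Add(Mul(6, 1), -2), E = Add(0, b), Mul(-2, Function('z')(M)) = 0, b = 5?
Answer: 0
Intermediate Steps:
Function('z')(M) = 0 (Function('z')(M) = Mul(Rational(-1, 2), 0) = 0)
E = 5 (E = Add(0, 5) = 5)
h = 4 (h = Add(6, -2) = 4)
Function('y')(w) = 5
Function('o')(T) = Add(-8, T) (Function('o')(T) = Add(T, Mul(-2, 4)) = Add(T, -8) = Add(-8, T))
Mul(Mul(Function('z')(-5), Function('o')(Function('y')(2))), -65) = Mul(Mul(0, Add(-8, 5)), -65) = Mul(Mul(0, -3), -65) = Mul(0, -65) = 0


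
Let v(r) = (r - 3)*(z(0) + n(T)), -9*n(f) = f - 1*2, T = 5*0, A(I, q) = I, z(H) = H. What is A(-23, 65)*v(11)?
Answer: -368/9 ≈ -40.889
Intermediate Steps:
T = 0
n(f) = 2/9 - f/9 (n(f) = -(f - 1*2)/9 = -(f - 2)/9 = -(-2 + f)/9 = 2/9 - f/9)
v(r) = -⅔ + 2*r/9 (v(r) = (r - 3)*(0 + (2/9 - ⅑*0)) = (-3 + r)*(0 + (2/9 + 0)) = (-3 + r)*(0 + 2/9) = (-3 + r)*(2/9) = -⅔ + 2*r/9)
A(-23, 65)*v(11) = -23*(-⅔ + (2/9)*11) = -23*(-⅔ + 22/9) = -23*16/9 = -368/9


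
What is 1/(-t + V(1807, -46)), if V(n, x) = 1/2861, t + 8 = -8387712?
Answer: 2861/23997266921 ≈ 1.1922e-7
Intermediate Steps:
t = -8387720 (t = -8 - 8387712 = -8387720)
V(n, x) = 1/2861
1/(-t + V(1807, -46)) = 1/(-1*(-8387720) + 1/2861) = 1/(8387720 + 1/2861) = 1/(23997266921/2861) = 2861/23997266921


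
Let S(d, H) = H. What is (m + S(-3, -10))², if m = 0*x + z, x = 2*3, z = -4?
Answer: 196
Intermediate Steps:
x = 6
m = -4 (m = 0*6 - 4 = 0 - 4 = -4)
(m + S(-3, -10))² = (-4 - 10)² = (-14)² = 196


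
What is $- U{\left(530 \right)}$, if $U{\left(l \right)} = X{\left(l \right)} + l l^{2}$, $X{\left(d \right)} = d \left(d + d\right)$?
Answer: $-149438800$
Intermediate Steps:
$X{\left(d \right)} = 2 d^{2}$ ($X{\left(d \right)} = d 2 d = 2 d^{2}$)
$U{\left(l \right)} = l^{3} + 2 l^{2}$ ($U{\left(l \right)} = 2 l^{2} + l l^{2} = 2 l^{2} + l^{3} = l^{3} + 2 l^{2}$)
$- U{\left(530 \right)} = - 530^{2} \left(2 + 530\right) = - 280900 \cdot 532 = \left(-1\right) 149438800 = -149438800$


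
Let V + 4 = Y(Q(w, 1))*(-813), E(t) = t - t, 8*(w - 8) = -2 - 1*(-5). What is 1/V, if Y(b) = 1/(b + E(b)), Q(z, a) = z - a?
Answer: -59/6740 ≈ -0.0087537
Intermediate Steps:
w = 67/8 (w = 8 + (-2 - 1*(-5))/8 = 8 + (-2 + 5)/8 = 8 + (1/8)*3 = 8 + 3/8 = 67/8 ≈ 8.3750)
E(t) = 0
Y(b) = 1/b (Y(b) = 1/(b + 0) = 1/b)
V = -6740/59 (V = -4 - 813/(67/8 - 1*1) = -4 - 813/(67/8 - 1) = -4 - 813/(59/8) = -4 + (8/59)*(-813) = -4 - 6504/59 = -6740/59 ≈ -114.24)
1/V = 1/(-6740/59) = -59/6740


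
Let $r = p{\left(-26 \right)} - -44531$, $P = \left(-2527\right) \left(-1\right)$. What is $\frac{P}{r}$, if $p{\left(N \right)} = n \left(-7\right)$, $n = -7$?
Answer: $\frac{2527}{44580} \approx 0.056685$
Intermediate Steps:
$P = 2527$
$p{\left(N \right)} = 49$ ($p{\left(N \right)} = \left(-7\right) \left(-7\right) = 49$)
$r = 44580$ ($r = 49 - -44531 = 49 + 44531 = 44580$)
$\frac{P}{r} = \frac{2527}{44580}$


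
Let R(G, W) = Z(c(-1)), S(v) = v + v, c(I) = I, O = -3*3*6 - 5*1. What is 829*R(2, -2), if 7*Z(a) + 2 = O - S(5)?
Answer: -58859/7 ≈ -8408.4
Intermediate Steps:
O = -59 (O = -9*6 - 5 = -54 - 5 = -59)
S(v) = 2*v
Z(a) = -71/7 (Z(a) = -2/7 + (-59 - 2*5)/7 = -2/7 + (-59 - 1*10)/7 = -2/7 + (-59 - 10)/7 = -2/7 + (⅐)*(-69) = -2/7 - 69/7 = -71/7)
R(G, W) = -71/7
829*R(2, -2) = 829*(-71/7) = -58859/7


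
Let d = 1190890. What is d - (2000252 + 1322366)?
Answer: -2131728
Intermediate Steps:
d - (2000252 + 1322366) = 1190890 - (2000252 + 1322366) = 1190890 - 1*3322618 = 1190890 - 3322618 = -2131728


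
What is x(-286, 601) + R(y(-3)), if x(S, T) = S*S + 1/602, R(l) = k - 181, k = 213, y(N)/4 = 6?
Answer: 49260457/602 ≈ 81828.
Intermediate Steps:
y(N) = 24 (y(N) = 4*6 = 24)
R(l) = 32 (R(l) = 213 - 181 = 32)
x(S, T) = 1/602 + S² (x(S, T) = S² + 1/602 = 1/602 + S²)
x(-286, 601) + R(y(-3)) = (1/602 + (-286)²) + 32 = (1/602 + 81796) + 32 = 49241193/602 + 32 = 49260457/602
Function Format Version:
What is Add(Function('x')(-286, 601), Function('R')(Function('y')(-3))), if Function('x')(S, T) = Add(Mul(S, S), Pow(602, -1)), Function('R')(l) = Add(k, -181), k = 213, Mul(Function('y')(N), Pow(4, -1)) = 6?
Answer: Rational(49260457, 602) ≈ 81828.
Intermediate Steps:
Function('y')(N) = 24 (Function('y')(N) = Mul(4, 6) = 24)
Function('R')(l) = 32 (Function('R')(l) = Add(213, -181) = 32)
Function('x')(S, T) = Add(Rational(1, 602), Pow(S, 2)) (Function('x')(S, T) = Add(Pow(S, 2), Rational(1, 602)) = Add(Rational(1, 602), Pow(S, 2)))
Add(Function('x')(-286, 601), Function('R')(Function('y')(-3))) = Add(Add(Rational(1, 602), Pow(-286, 2)), 32) = Add(Add(Rational(1, 602), 81796), 32) = Add(Rational(49241193, 602), 32) = Rational(49260457, 602)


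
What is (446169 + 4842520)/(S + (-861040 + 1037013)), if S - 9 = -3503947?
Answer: -5288689/3327965 ≈ -1.5892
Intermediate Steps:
S = -3503938 (S = 9 - 3503947 = -3503938)
(446169 + 4842520)/(S + (-861040 + 1037013)) = (446169 + 4842520)/(-3503938 + (-861040 + 1037013)) = 5288689/(-3503938 + 175973) = 5288689/(-3327965) = 5288689*(-1/3327965) = -5288689/3327965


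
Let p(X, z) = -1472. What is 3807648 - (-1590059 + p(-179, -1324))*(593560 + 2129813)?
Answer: 4334336361711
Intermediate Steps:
3807648 - (-1590059 + p(-179, -1324))*(593560 + 2129813) = 3807648 - (-1590059 - 1472)*(593560 + 2129813) = 3807648 - (-1591531)*2723373 = 3807648 - 1*(-4334332554063) = 3807648 + 4334332554063 = 4334336361711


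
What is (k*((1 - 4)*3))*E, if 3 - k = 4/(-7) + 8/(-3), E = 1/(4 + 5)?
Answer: -131/21 ≈ -6.2381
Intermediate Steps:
E = 1/9 ≈ 0.11111
k = 131/21 (k = 3 - (4/(-7) + 8/(-3)) = 3 - (4*(-1/7) + 8*(-1/3)) = 3 - (-4/7 - 8/3) = 3 - 1*(-68/21) = 3 + 68/21 = 131/21 ≈ 6.2381)
(k*((1 - 4)*3))*E = (131*((1 - 4)*3)/21)*(1/9) = (131*(-3*3)/21)*(1/9) = ((131/21)*(-9))*(1/9) = -393/7*1/9 = -131/21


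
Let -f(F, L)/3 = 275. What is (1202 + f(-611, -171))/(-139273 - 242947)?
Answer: -13/13180 ≈ -0.00098634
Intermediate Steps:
f(F, L) = -825 (f(F, L) = -3*275 = -825)
(1202 + f(-611, -171))/(-139273 - 242947) = (1202 - 825)/(-139273 - 242947) = 377/(-382220) = 377*(-1/382220) = -13/13180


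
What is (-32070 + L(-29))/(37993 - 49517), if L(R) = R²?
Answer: 31229/11524 ≈ 2.7099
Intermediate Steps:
(-32070 + L(-29))/(37993 - 49517) = (-32070 + (-29)²)/(37993 - 49517) = (-32070 + 841)/(-11524) = -31229*(-1/11524) = 31229/11524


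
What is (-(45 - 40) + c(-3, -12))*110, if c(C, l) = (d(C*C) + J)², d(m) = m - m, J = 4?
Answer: 1210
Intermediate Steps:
d(m) = 0
c(C, l) = 16 (c(C, l) = (0 + 4)² = 4² = 16)
(-(45 - 40) + c(-3, -12))*110 = (-(45 - 40) + 16)*110 = (-1*5 + 16)*110 = (-5 + 16)*110 = 11*110 = 1210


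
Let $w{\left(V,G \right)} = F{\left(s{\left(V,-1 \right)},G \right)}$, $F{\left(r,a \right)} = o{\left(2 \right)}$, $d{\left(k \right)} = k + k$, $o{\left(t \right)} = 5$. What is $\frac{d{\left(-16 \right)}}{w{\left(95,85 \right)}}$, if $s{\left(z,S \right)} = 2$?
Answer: $- \frac{32}{5} \approx -6.4$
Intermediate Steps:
$d{\left(k \right)} = 2 k$
$F{\left(r,a \right)} = 5$
$w{\left(V,G \right)} = 5$
$\frac{d{\left(-16 \right)}}{w{\left(95,85 \right)}} = \frac{2 \left(-16\right)}{5} = \left(-32\right) \frac{1}{5} = - \frac{32}{5}$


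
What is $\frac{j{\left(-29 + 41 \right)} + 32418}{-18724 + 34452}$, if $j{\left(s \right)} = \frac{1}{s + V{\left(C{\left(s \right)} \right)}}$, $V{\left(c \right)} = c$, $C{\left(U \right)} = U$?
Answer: $\frac{778033}{377472} \approx 2.0612$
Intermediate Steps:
$j{\left(s \right)} = \frac{1}{2 s}$ ($j{\left(s \right)} = \frac{1}{s + s} = \frac{1}{2 s}$)
$\frac{j{\left(-29 + 41 \right)} + 32418}{-18724 + 34452} = \frac{\frac{1}{2 \left(-29 + 41\right)} + 32418}{-18724 + 34452} = \frac{\frac{1}{2 \cdot 12} + 32418}{15728} = \left(\frac{1}{2} \cdot \frac{1}{12} + 32418\right) \frac{1}{15728} = \left(\frac{1}{24} + 32418\right) \frac{1}{15728} = \frac{778033}{24} \cdot \frac{1}{15728} = \frac{778033}{377472}$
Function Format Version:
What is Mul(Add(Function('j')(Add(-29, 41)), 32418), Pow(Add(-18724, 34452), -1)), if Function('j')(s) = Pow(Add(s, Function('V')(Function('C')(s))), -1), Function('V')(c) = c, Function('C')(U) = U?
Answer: Rational(778033, 377472) ≈ 2.0612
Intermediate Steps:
Function('j')(s) = Mul(Rational(1, 2), Pow(s, -1)) (Function('j')(s) = Pow(Add(s, s), -1) = Pow(Mul(2, s), -1) = Mul(Rational(1, 2), Pow(s, -1)))
Mul(Add(Function('j')(Add(-29, 41)), 32418), Pow(Add(-18724, 34452), -1)) = Mul(Add(Mul(Rational(1, 2), Pow(Add(-29, 41), -1)), 32418), Pow(Add(-18724, 34452), -1)) = Mul(Add(Mul(Rational(1, 2), Pow(12, -1)), 32418), Pow(15728, -1)) = Mul(Add(Mul(Rational(1, 2), Rational(1, 12)), 32418), Rational(1, 15728)) = Mul(Add(Rational(1, 24), 32418), Rational(1, 15728)) = Mul(Rational(778033, 24), Rational(1, 15728)) = Rational(778033, 377472)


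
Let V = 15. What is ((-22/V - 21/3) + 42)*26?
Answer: 13078/15 ≈ 871.87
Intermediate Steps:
((-22/V - 21/3) + 42)*26 = ((-22/15 - 21/3) + 42)*26 = ((-22*1/15 - 21*⅓) + 42)*26 = ((-22/15 - 7) + 42)*26 = (-127/15 + 42)*26 = (503/15)*26 = 13078/15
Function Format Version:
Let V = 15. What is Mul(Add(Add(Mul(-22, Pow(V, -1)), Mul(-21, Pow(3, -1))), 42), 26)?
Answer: Rational(13078, 15) ≈ 871.87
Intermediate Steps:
Mul(Add(Add(Mul(-22, Pow(V, -1)), Mul(-21, Pow(3, -1))), 42), 26) = Mul(Add(Add(Mul(-22, Pow(15, -1)), Mul(-21, Pow(3, -1))), 42), 26) = Mul(Add(Add(Mul(-22, Rational(1, 15)), Mul(-21, Rational(1, 3))), 42), 26) = Mul(Add(Add(Rational(-22, 15), -7), 42), 26) = Mul(Add(Rational(-127, 15), 42), 26) = Mul(Rational(503, 15), 26) = Rational(13078, 15)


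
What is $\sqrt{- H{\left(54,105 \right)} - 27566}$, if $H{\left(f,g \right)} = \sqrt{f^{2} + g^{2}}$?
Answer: $\sqrt{-27566 - 3 \sqrt{1549}} \approx 166.39 i$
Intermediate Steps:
$\sqrt{- H{\left(54,105 \right)} - 27566} = \sqrt{- \sqrt{54^{2} + 105^{2}} - 27566} = \sqrt{- \sqrt{2916 + 11025} - 27566} = \sqrt{- \sqrt{13941} - 27566} = \sqrt{- 3 \sqrt{1549} - 27566} = \sqrt{-27566 - 3 \sqrt{1549}}$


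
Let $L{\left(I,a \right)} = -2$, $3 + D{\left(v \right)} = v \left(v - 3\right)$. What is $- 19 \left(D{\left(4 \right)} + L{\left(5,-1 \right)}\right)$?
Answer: $19$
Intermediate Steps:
$D{\left(v \right)} = -3 + v \left(-3 + v\right)$ ($D{\left(v \right)} = -3 + v \left(v - 3\right) = -3 + v \left(-3 + v\right)$)
$- 19 \left(D{\left(4 \right)} + L{\left(5,-1 \right)}\right) = - 19 \left(\left(-3 + 4^{2} - 12\right) - 2\right) = - 19 \left(\left(-3 + 16 - 12\right) - 2\right) = - 19 \left(1 - 2\right) = \left(-19\right) \left(-1\right) = 19$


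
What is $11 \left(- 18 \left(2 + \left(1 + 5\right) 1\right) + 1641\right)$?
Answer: $16467$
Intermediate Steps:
$11 \left(- 18 \left(2 + \left(1 + 5\right) 1\right) + 1641\right) = 11 \left(- 18 \left(2 + 6 \cdot 1\right) + 1641\right) = 11 \left(- 18 \left(2 + 6\right) + 1641\right) = 11 \left(\left(-18\right) 8 + 1641\right) = 11 \left(-144 + 1641\right) = 11 \cdot 1497 = 16467$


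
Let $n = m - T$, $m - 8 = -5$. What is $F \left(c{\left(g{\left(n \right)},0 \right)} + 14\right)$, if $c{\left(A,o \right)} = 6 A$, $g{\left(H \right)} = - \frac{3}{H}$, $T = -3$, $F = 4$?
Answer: $44$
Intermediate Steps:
$m = 3$ ($m = 8 - 5 = 3$)
$n = 6$ ($n = 3 - -3 = 3 + 3 = 6$)
$F \left(c{\left(g{\left(n \right)},0 \right)} + 14\right) = 4 \left(6 \left(- \frac{3}{6}\right) + 14\right) = 4 \left(6 \left(\left(-3\right) \frac{1}{6}\right) + 14\right) = 4 \left(6 \left(- \frac{1}{2}\right) + 14\right) = 4 \left(-3 + 14\right) = 4 \cdot 11 = 44$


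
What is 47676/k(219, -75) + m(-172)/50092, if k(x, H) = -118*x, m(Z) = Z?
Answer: -99692959/53936561 ≈ -1.8483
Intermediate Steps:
47676/k(219, -75) + m(-172)/50092 = 47676/((-118*219)) - 172/50092 = 47676/(-25842) - 172*1/50092 = 47676*(-1/25842) - 43/12523 = -7946/4307 - 43/12523 = -99692959/53936561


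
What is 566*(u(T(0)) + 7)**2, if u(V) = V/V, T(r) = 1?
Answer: 36224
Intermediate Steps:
u(V) = 1
566*(u(T(0)) + 7)**2 = 566*(1 + 7)**2 = 566*8**2 = 566*64 = 36224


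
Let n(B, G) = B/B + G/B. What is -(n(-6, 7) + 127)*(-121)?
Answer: 92081/6 ≈ 15347.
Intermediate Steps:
n(B, G) = 1 + G/B
-(n(-6, 7) + 127)*(-121) = -((-6 + 7)/(-6) + 127)*(-121) = -(-⅙*1 + 127)*(-121) = -(-⅙ + 127)*(-121) = -761*(-121)/6 = -1*(-92081/6) = 92081/6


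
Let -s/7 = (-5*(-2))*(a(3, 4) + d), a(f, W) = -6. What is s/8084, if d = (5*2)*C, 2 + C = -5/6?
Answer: 3605/12126 ≈ 0.29730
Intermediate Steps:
C = -17/6 (C = -2 - 5/6 = -17/6 ≈ -2.8333)
d = -85/3 (d = (5*2)*(-17/6) = 10*(-17/6) = -85/3 ≈ -28.333)
s = 7210/3 (s = -7*(-5*(-2))*(-6 - 85/3) = -70*(-103)/3 = -7*(-1030/3) = 7210/3 ≈ 2403.3)
s/8084 = (7210/3)/8084 = (7210/3)*(1/8084) = 3605/12126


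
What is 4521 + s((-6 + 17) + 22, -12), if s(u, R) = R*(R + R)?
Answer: 4809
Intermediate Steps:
s(u, R) = 2*R² (s(u, R) = R*(2*R) = 2*R²)
4521 + s((-6 + 17) + 22, -12) = 4521 + 2*(-12)² = 4521 + 2*144 = 4521 + 288 = 4809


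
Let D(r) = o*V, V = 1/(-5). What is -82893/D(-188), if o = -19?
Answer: -414465/19 ≈ -21814.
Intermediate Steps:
V = -⅕ ≈ -0.20000
D(r) = 19/5 (D(r) = -19*(-⅕) = 19/5)
-82893/D(-188) = -82893/19/5 = -82893*5/19 = -414465/19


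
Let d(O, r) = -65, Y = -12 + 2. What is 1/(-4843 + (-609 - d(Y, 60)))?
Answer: -1/5387 ≈ -0.00018563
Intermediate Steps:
Y = -10
1/(-4843 + (-609 - d(Y, 60))) = 1/(-4843 + (-609 - 1*(-65))) = 1/(-4843 + (-609 + 65)) = 1/(-4843 - 544) = 1/(-5387) = -1/5387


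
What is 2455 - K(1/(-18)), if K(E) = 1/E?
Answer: 2473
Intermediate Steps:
2455 - K(1/(-18)) = 2455 - 1/(1/(-18)) = 2455 - 1/(-1/18) = 2455 - 1*(-18) = 2455 + 18 = 2473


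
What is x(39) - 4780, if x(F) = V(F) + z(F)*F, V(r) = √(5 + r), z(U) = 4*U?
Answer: 1304 + 2*√11 ≈ 1310.6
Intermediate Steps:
x(F) = √(5 + F) + 4*F² (x(F) = √(5 + F) + (4*F)*F = √(5 + F) + 4*F²)
x(39) - 4780 = (√(5 + 39) + 4*39²) - 4780 = (√44 + 4*1521) - 4780 = (2*√11 + 6084) - 4780 = (6084 + 2*√11) - 4780 = 1304 + 2*√11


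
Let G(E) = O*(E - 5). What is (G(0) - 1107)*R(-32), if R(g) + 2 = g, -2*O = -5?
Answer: 38063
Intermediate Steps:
O = 5/2 (O = -1/2*(-5) = 5/2 ≈ 2.5000)
R(g) = -2 + g
G(E) = -25/2 + 5*E/2 (G(E) = 5*(E - 5)/2 = 5*(-5 + E)/2 = -25/2 + 5*E/2)
(G(0) - 1107)*R(-32) = ((-25/2 + (5/2)*0) - 1107)*(-2 - 32) = ((-25/2 + 0) - 1107)*(-34) = (-25/2 - 1107)*(-34) = -2239/2*(-34) = 38063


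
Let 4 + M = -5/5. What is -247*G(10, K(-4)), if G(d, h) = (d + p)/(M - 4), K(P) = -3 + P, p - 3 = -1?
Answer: 988/3 ≈ 329.33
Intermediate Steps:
p = 2 (p = 3 - 1 = 2)
M = -5 (M = -4 - 5/5 = -4 - 5*⅕ = -4 - 1 = -5)
G(d, h) = -2/9 - d/9 (G(d, h) = (d + 2)/(-5 - 4) = (2 + d)/(-9) = (2 + d)*(-⅑) = -2/9 - d/9)
-247*G(10, K(-4)) = -247*(-2/9 - ⅑*10) = -247*(-2/9 - 10/9) = -247*(-4/3) = 988/3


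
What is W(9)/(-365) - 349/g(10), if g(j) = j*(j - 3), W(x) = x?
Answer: -25603/5110 ≈ -5.0104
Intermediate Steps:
g(j) = j*(-3 + j)
W(9)/(-365) - 349/g(10) = 9/(-365) - 349*1/(10*(-3 + 10)) = 9*(-1/365) - 349/(10*7) = -9/365 - 349/70 = -25603/5110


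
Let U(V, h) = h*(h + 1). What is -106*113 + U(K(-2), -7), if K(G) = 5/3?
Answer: -11936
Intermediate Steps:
K(G) = 5/3 (K(G) = 5*(1/3) = 5/3)
U(V, h) = h*(1 + h)
-106*113 + U(K(-2), -7) = -106*113 - 7*(1 - 7) = -11978 - 7*(-6) = -11978 + 42 = -11936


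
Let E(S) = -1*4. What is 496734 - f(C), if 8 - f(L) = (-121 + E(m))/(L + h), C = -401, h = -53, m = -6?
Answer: 225513729/454 ≈ 4.9673e+5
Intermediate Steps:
E(S) = -4
f(L) = 8 + 125/(-53 + L) (f(L) = 8 - (-121 - 4)/(L - 53) = 8 - (-125)/(-53 + L) = 8 + 125/(-53 + L))
496734 - f(C) = 496734 - (-299 + 8*(-401))/(-53 - 401) = 496734 - (-299 - 3208)/(-454) = 496734 - (-1)*(-3507)/454 = 496734 - 1*3507/454 = 496734 - 3507/454 = 225513729/454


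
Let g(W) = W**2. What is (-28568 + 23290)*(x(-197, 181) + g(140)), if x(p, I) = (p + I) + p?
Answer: -102324586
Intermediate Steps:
x(p, I) = I + 2*p (x(p, I) = (I + p) + p = I + 2*p)
(-28568 + 23290)*(x(-197, 181) + g(140)) = (-28568 + 23290)*((181 + 2*(-197)) + 140**2) = -5278*((181 - 394) + 19600) = -5278*(-213 + 19600) = -5278*19387 = -102324586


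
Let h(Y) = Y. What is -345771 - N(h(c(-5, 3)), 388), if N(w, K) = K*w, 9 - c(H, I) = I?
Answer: -348099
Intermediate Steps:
c(H, I) = 9 - I
-345771 - N(h(c(-5, 3)), 388) = -345771 - 388*(9 - 1*3) = -345771 - 388*(9 - 3) = -345771 - 388*6 = -345771 - 1*2328 = -345771 - 2328 = -348099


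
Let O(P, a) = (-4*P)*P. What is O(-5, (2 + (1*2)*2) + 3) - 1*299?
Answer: -399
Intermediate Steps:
O(P, a) = -4*P²
O(-5, (2 + (1*2)*2) + 3) - 1*299 = -4*(-5)² - 1*299 = -4*25 - 299 = -100 - 299 = -399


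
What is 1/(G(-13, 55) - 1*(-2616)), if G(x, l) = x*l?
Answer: 1/1901 ≈ 0.00052604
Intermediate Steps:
G(x, l) = l*x
1/(G(-13, 55) - 1*(-2616)) = 1/(55*(-13) - 1*(-2616)) = 1/(-715 + 2616) = 1/1901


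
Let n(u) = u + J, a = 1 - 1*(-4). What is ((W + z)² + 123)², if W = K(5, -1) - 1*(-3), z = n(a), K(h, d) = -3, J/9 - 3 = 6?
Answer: 56535361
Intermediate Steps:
J = 81 (J = 27 + 9*6 = 27 + 54 = 81)
a = 5 (a = 1 + 4 = 5)
n(u) = 81 + u (n(u) = u + 81 = 81 + u)
z = 86 (z = 81 + 5 = 86)
W = 0 (W = -3 - 1*(-3) = -3 + 3 = 0)
((W + z)² + 123)² = ((0 + 86)² + 123)² = (86² + 123)² = (7396 + 123)² = 7519² = 56535361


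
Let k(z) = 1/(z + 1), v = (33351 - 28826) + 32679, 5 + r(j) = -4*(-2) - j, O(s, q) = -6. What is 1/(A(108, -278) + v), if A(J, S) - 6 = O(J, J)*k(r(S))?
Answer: 47/1748869 ≈ 2.6875e-5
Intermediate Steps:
r(j) = 3 - j (r(j) = -5 + (-4*(-2) - j) = -5 + (8 - j) = 3 - j)
v = 37204 (v = 4525 + 32679 = 37204)
k(z) = 1/(1 + z)
A(J, S) = 6 - 6/(4 - S) (A(J, S) = 6 - 6/(1 + (3 - S)) = 6 - 6/(4 - S))
1/(A(108, -278) + v) = 1/(6*(-3 - 278)/(-4 - 278) + 37204) = 1/(6*(-281)/(-282) + 37204) = 1/(6*(-1/282)*(-281) + 37204) = 1/(281/47 + 37204) = 1/(1748869/47) = 47/1748869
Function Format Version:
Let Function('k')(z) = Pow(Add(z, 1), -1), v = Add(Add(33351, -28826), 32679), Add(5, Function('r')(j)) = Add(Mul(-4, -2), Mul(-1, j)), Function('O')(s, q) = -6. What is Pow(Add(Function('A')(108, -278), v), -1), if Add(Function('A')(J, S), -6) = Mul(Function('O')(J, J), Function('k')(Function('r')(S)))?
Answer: Rational(47, 1748869) ≈ 2.6875e-5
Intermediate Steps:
Function('r')(j) = Add(3, Mul(-1, j)) (Function('r')(j) = Add(-5, Add(Mul(-4, -2), Mul(-1, j))) = Add(-5, Add(8, Mul(-1, j))) = Add(3, Mul(-1, j)))
v = 37204 (v = Add(4525, 32679) = 37204)
Function('k')(z) = Pow(Add(1, z), -1)
Function('A')(J, S) = Add(6, Mul(-6, Pow(Add(4, Mul(-1, S)), -1))) (Function('A')(J, S) = Add(6, Mul(-6, Pow(Add(1, Add(3, Mul(-1, S))), -1))) = Add(6, Mul(-6, Pow(Add(4, Mul(-1, S)), -1))))
Pow(Add(Function('A')(108, -278), v), -1) = Pow(Add(Mul(6, Pow(Add(-4, -278), -1), Add(-3, -278)), 37204), -1) = Pow(Add(Mul(6, Pow(-282, -1), -281), 37204), -1) = Pow(Add(Mul(6, Rational(-1, 282), -281), 37204), -1) = Pow(Add(Rational(281, 47), 37204), -1) = Pow(Rational(1748869, 47), -1) = Rational(47, 1748869)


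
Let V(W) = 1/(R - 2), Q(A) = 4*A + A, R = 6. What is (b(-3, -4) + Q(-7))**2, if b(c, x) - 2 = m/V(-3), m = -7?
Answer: 3721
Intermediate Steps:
Q(A) = 5*A
V(W) = 1/4 (V(W) = 1/(6 - 2) = 1/4)
b(c, x) = -26 (b(c, x) = 2 - 7/1/4 = 2 - 7*4 = 2 - 28 = -26)
(b(-3, -4) + Q(-7))**2 = (-26 + 5*(-7))**2 = (-26 - 35)**2 = (-61)**2 = 3721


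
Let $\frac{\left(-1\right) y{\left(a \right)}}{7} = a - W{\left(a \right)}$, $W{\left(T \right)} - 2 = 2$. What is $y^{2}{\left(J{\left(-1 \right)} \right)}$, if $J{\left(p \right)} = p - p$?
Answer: $784$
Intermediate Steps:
$W{\left(T \right)} = 4$ ($W{\left(T \right)} = 2 + 2 = 4$)
$J{\left(p \right)} = 0$
$y{\left(a \right)} = 28 - 7 a$ ($y{\left(a \right)} = - 7 \left(a - 4\right) = - 7 \left(-4 + a\right) = 28 - 7 a$)
$y^{2}{\left(J{\left(-1 \right)} \right)} = \left(28 - 0\right)^{2} = \left(28 + 0\right)^{2} = 28^{2} = 784$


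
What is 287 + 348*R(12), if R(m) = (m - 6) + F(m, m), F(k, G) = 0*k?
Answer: 2375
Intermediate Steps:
F(k, G) = 0
R(m) = -6 + m (R(m) = (m - 6) + 0 = (-6 + m) + 0 = -6 + m)
287 + 348*R(12) = 287 + 348*(-6 + 12) = 287 + 348*6 = 287 + 2088 = 2375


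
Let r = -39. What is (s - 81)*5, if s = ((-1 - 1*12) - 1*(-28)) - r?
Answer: -135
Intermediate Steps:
s = 54 (s = ((-1 - 1*12) - 1*(-28)) - 1*(-39) = ((-1 - 12) + 28) + 39 = (-13 + 28) + 39 = 15 + 39 = 54)
(s - 81)*5 = (54 - 81)*5 = -27*5 = -135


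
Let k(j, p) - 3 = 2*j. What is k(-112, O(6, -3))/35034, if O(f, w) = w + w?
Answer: -221/35034 ≈ -0.0063082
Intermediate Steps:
O(f, w) = 2*w
k(j, p) = 3 + 2*j
k(-112, O(6, -3))/35034 = (3 + 2*(-112))/35034 = (3 - 224)*(1/35034) = -221*1/35034 = -221/35034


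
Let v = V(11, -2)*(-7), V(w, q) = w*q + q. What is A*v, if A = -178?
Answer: -29904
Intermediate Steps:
V(w, q) = q + q*w (V(w, q) = q*w + q = q + q*w)
v = 168 (v = -2*(1 + 11)*(-7) = -2*12*(-7) = -24*(-7) = 168)
A*v = -178*168 = -29904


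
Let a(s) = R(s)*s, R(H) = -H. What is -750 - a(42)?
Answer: 1014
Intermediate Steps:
a(s) = -s**2 (a(s) = (-s)*s = -s**2)
-750 - a(42) = -750 - (-1)*42**2 = -750 - (-1)*1764 = -750 - 1*(-1764) = -750 + 1764 = 1014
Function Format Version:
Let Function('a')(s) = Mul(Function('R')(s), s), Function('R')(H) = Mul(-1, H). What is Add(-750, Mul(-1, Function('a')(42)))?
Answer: 1014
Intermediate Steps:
Function('a')(s) = Mul(-1, Pow(s, 2)) (Function('a')(s) = Mul(Mul(-1, s), s) = Mul(-1, Pow(s, 2)))
Add(-750, Mul(-1, Function('a')(42))) = Add(-750, Mul(-1, Mul(-1, Pow(42, 2)))) = Add(-750, Mul(-1, Mul(-1, 1764))) = Add(-750, Mul(-1, -1764)) = Add(-750, 1764) = 1014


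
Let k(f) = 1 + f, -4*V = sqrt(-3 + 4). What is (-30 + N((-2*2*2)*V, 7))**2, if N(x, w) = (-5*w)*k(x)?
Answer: 18225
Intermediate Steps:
V = -1/4 (V = -sqrt(-3 + 4)/4 = -sqrt(1)/4 = -1/4*1 = -1/4 ≈ -0.25000)
N(x, w) = -5*w*(1 + x) (N(x, w) = (-5*w)*(1 + x) = -5*w*(1 + x))
(-30 + N((-2*2*2)*V, 7))**2 = (-30 - 5*7*(1 + (-2*2*2)*(-1/4)))**2 = (-30 - 5*7*(1 - 4*2*(-1/4)))**2 = (-30 - 5*7*(1 - 8*(-1/4)))**2 = (-30 - 5*7*(1 + 2))**2 = (-30 - 5*7*3)**2 = (-30 - 105)**2 = (-135)**2 = 18225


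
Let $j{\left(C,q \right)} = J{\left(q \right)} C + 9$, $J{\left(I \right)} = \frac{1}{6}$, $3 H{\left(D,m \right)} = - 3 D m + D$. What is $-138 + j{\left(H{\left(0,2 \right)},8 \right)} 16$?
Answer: $6$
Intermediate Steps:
$H{\left(D,m \right)} = \frac{D}{3} - D m$ ($H{\left(D,m \right)} = \frac{- 3 D m + D}{3} = \frac{D - 3 D m}{3} = \frac{D}{3} - D m$)
$J{\left(I \right)} = \frac{1}{6}$
$j{\left(C,q \right)} = 9 + \frac{C}{6}$ ($j{\left(C,q \right)} = \frac{C}{6} + 9 = 9 + \frac{C}{6}$)
$-138 + j{\left(H{\left(0,2 \right)},8 \right)} 16 = -138 + \left(9 + \frac{0 \left(\frac{1}{3} - 2\right)}{6}\right) 16 = -138 + \left(9 + \frac{0 \left(- \frac{5}{3}\right)}{6}\right) 16 = -138 + \left(9 + \frac{1}{6} \cdot 0\right) 16 = -138 + \left(9 + 0\right) 16 = -138 + 9 \cdot 16 = -138 + 144 = 6$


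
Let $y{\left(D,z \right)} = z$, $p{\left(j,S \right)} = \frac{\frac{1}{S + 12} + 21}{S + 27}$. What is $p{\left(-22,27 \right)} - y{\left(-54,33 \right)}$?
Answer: $- \frac{34339}{1053} \approx -32.611$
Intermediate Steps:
$p{\left(j,S \right)} = \frac{21 + \frac{1}{12 + S}}{27 + S}$ ($p{\left(j,S \right)} = \frac{\frac{1}{12 + S} + 21}{27 + S} = \frac{21 + \frac{1}{12 + S}}{27 + S}$)
$p{\left(-22,27 \right)} - y{\left(-54,33 \right)} = \frac{253 + 21 \cdot 27}{324 + 27^{2} + 39 \cdot 27} - 33 = \frac{253 + 567}{324 + 729 + 1053} - 33 = \frac{1}{2106} \cdot 820 - 33 = \frac{410}{1053} - 33 = - \frac{34339}{1053}$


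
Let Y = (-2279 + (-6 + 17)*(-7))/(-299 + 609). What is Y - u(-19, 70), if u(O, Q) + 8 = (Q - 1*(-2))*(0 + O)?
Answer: 6842/5 ≈ 1368.4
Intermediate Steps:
u(O, Q) = -8 + O*(2 + Q) (u(O, Q) = -8 + (Q - 1*(-2))*(0 + O) = -8 + (Q + 2)*O = -8 + (2 + Q)*O = -8 + O*(2 + Q))
Y = -38/5 (Y = (-2279 + 11*(-7))/310 = (-2279 - 77)*(1/310) = -2356*1/310 = -38/5 ≈ -7.6000)
Y - u(-19, 70) = -38/5 - (-8 + 2*(-19) - 19*70) = -38/5 - (-8 - 38 - 1330) = -38/5 - 1*(-1376) = -38/5 + 1376 = 6842/5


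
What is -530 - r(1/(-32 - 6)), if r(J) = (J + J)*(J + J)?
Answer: -191331/361 ≈ -530.00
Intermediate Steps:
r(J) = 4*J**2 (r(J) = (2*J)*(2*J) = 4*J**2)
-530 - r(1/(-32 - 6)) = -530 - 4*(1/(-32 - 6))**2 = -530 - 4*(1/(-38))**2 = -530 - 4*(-1/38)**2 = -530 - 4/1444 = -530 - 1*1/361 = -530 - 1/361 = -191331/361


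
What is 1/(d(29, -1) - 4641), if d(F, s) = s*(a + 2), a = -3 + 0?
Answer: -1/4640 ≈ -0.00021552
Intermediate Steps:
a = -3
d(F, s) = -s (d(F, s) = s*(-3 + 2) = s*(-1) = -s)
1/(d(29, -1) - 4641) = 1/(-1*(-1) - 4641) = 1/(1 - 4641) = 1/(-4640) = -1/4640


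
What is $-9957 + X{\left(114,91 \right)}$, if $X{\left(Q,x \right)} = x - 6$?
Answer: $-9872$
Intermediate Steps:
$X{\left(Q,x \right)} = -6 + x$ ($X{\left(Q,x \right)} = x - 6 = -6 + x$)
$-9957 + X{\left(114,91 \right)} = -9957 + \left(-6 + 91\right) = -9957 + 85 = -9872$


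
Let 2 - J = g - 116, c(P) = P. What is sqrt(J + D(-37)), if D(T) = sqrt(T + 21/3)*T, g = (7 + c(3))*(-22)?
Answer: sqrt(338 - 37*I*sqrt(30)) ≈ 19.132 - 5.2962*I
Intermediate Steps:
g = -220 (g = (7 + 3)*(-22) = 10*(-22) = -220)
D(T) = T*sqrt(7 + T) (D(T) = sqrt(T + 21*(1/3))*T = sqrt(T + 7)*T = sqrt(7 + T)*T = T*sqrt(7 + T))
J = 338 (J = 2 - (-220 - 116) = 2 - 1*(-336) = 2 + 336 = 338)
sqrt(J + D(-37)) = sqrt(338 - 37*sqrt(7 - 37)) = sqrt(338 - 37*I*sqrt(30))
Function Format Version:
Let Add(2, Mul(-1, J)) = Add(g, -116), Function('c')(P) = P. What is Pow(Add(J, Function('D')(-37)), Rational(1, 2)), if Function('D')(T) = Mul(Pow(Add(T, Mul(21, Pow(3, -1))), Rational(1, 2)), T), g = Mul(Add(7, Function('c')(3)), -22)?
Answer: Pow(Add(338, Mul(-37, I, Pow(30, Rational(1, 2)))), Rational(1, 2)) ≈ Add(19.132, Mul(-5.2962, I))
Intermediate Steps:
g = -220 (g = Mul(Add(7, 3), -22) = Mul(10, -22) = -220)
Function('D')(T) = Mul(T, Pow(Add(7, T), Rational(1, 2))) (Function('D')(T) = Mul(Pow(Add(T, Mul(21, Rational(1, 3))), Rational(1, 2)), T) = Mul(Pow(Add(T, 7), Rational(1, 2)), T) = Mul(Pow(Add(7, T), Rational(1, 2)), T) = Mul(T, Pow(Add(7, T), Rational(1, 2))))
J = 338 (J = Add(2, Mul(-1, Add(-220, -116))) = Add(2, Mul(-1, -336)) = Add(2, 336) = 338)
Pow(Add(J, Function('D')(-37)), Rational(1, 2)) = Pow(Add(338, Mul(-37, Pow(Add(7, -37), Rational(1, 2)))), Rational(1, 2)) = Pow(Add(338, Mul(-37, Pow(-30, Rational(1, 2)))), Rational(1, 2)) = Pow(Add(338, Mul(-37, Mul(I, Pow(30, Rational(1, 2))))), Rational(1, 2)) = Pow(Add(338, Mul(-37, I, Pow(30, Rational(1, 2)))), Rational(1, 2))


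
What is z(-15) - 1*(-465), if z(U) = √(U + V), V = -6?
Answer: 465 + I*√21 ≈ 465.0 + 4.5826*I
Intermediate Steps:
z(U) = √(-6 + U) (z(U) = √(U - 6) = √(-6 + U))
z(-15) - 1*(-465) = √(-6 - 15) - 1*(-465) = √(-21) + 465 = I*√21 + 465 = 465 + I*√21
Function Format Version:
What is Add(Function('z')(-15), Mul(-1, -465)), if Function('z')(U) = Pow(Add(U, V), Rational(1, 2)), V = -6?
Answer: Add(465, Mul(I, Pow(21, Rational(1, 2)))) ≈ Add(465.00, Mul(4.5826, I))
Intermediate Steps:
Function('z')(U) = Pow(Add(-6, U), Rational(1, 2)) (Function('z')(U) = Pow(Add(U, -6), Rational(1, 2)) = Pow(Add(-6, U), Rational(1, 2)))
Add(Function('z')(-15), Mul(-1, -465)) = Add(Pow(Add(-6, -15), Rational(1, 2)), Mul(-1, -465)) = Add(Pow(-21, Rational(1, 2)), 465) = Add(Mul(I, Pow(21, Rational(1, 2))), 465) = Add(465, Mul(I, Pow(21, Rational(1, 2))))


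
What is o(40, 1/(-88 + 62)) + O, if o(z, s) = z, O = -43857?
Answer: -43817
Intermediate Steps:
o(40, 1/(-88 + 62)) + O = 40 - 43857 = -43817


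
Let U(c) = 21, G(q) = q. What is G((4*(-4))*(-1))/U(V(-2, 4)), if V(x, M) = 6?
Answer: 16/21 ≈ 0.76190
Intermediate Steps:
G((4*(-4))*(-1))/U(V(-2, 4)) = ((4*(-4))*(-1))/21 = -16*(-1)*(1/21) = 16*(1/21) = 16/21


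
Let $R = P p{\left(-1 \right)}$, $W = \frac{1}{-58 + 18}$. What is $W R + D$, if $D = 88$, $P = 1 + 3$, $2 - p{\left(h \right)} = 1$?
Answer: $\frac{879}{10} \approx 87.9$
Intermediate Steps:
$p{\left(h \right)} = 1$ ($p{\left(h \right)} = 2 - 1 = 1$)
$W = - \frac{1}{40}$ ($W = \frac{1}{-40} = - \frac{1}{40} \approx -0.025$)
$P = 4$
$R = 4$ ($R = 4 \cdot 1 = 4$)
$W R + D = \left(- \frac{1}{40}\right) 4 + 88 = - \frac{1}{10} + 88 = \frac{879}{10}$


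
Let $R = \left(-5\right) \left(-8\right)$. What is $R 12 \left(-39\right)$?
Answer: $-18720$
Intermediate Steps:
$R = 40$
$R 12 \left(-39\right) = 40 \cdot 12 \left(-39\right) = 480 \left(-39\right) = -18720$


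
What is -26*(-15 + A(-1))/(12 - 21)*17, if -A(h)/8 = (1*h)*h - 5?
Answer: 7514/9 ≈ 834.89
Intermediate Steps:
A(h) = 40 - 8*h² (A(h) = -8*((1*h)*h - 5) = -8*(h*h - 5) = -8*(h² - 5) = -8*(-5 + h²) = 40 - 8*h²)
-26*(-15 + A(-1))/(12 - 21)*17 = -26*(-15 + (40 - 8*(-1)²))/(12 - 21)*17 = -26*(-15 + (40 - 8*1))/(-9)*17 = -26*(-15 + (40 - 8))*(-1)/9*17 = -26*(-15 + 32)*(-1)/9*17 = -442*(-1)/9*17 = -26*(-17/9)*17 = (442/9)*17 = 7514/9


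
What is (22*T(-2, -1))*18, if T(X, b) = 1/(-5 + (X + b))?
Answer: -99/2 ≈ -49.500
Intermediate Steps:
T(X, b) = 1/(-5 + X + b)
(22*T(-2, -1))*18 = (22/(-5 - 2 - 1))*18 = (22/(-8))*18 = (22*(-⅛))*18 = -11/4*18 = -99/2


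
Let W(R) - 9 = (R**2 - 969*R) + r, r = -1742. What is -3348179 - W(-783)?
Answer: -4718262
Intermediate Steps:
W(R) = -1733 + R**2 - 969*R (W(R) = 9 + ((R**2 - 969*R) - 1742) = 9 + (-1742 + R**2 - 969*R) = -1733 + R**2 - 969*R)
-3348179 - W(-783) = -3348179 - (-1733 + (-783)**2 - 969*(-783)) = -3348179 - (-1733 + 613089 + 758727) = -3348179 - 1*1370083 = -3348179 - 1370083 = -4718262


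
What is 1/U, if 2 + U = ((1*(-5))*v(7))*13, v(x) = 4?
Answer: -1/262 ≈ -0.0038168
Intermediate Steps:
U = -262 (U = -2 + ((1*(-5))*4)*13 = -2 - 5*4*13 = -2 - 20*13 = -2 - 260 = -262)
1/U = 1/(-262) = -1/262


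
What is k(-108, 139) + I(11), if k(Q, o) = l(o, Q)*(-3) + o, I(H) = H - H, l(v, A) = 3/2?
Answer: 269/2 ≈ 134.50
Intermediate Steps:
l(v, A) = 3/2 (l(v, A) = 3*(1/2) = 3/2)
I(H) = 0
k(Q, o) = -9/2 + o (k(Q, o) = (3/2)*(-3) + o = -9/2 + o)
k(-108, 139) + I(11) = (-9/2 + 139) + 0 = 269/2 + 0 = 269/2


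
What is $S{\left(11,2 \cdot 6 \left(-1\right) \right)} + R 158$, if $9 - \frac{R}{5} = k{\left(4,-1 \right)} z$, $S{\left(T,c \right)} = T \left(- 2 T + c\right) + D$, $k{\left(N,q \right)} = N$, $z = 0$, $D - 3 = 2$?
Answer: $6741$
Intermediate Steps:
$D = 5$ ($D = 3 + 2 = 5$)
$S{\left(T,c \right)} = 5 + T \left(c - 2 T\right)$ ($S{\left(T,c \right)} = T \left(- 2 T + c\right) + 5 = T \left(c - 2 T\right) + 5 = 5 + T \left(c - 2 T\right)$)
$R = 45$ ($R = 45 - 5 \cdot 4 \cdot 0 = 45 - 0 = 45 + 0 = 45$)
$S{\left(11,2 \cdot 6 \left(-1\right) \right)} + R 158 = \left(5 - 2 \cdot 11^{2} + 11 \cdot 2 \cdot 6 \left(-1\right)\right) + 45 \cdot 158 = \left(5 - 242 + 11 \cdot 12 \left(-1\right)\right) + 7110 = \left(5 - 242 + 11 \left(-12\right)\right) + 7110 = \left(5 - 242 - 132\right) + 7110 = -369 + 7110 = 6741$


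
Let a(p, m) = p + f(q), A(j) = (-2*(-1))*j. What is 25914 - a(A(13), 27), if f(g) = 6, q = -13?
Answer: 25882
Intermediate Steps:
A(j) = 2*j
a(p, m) = 6 + p (a(p, m) = p + 6 = 6 + p)
25914 - a(A(13), 27) = 25914 - (6 + 2*13) = 25914 - (6 + 26) = 25914 - 1*32 = 25914 - 32 = 25882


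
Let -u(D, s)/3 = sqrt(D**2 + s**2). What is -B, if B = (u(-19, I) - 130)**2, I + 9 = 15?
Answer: -20473 - 780*sqrt(397) ≈ -36014.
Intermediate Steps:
I = 6 (I = -9 + 15 = 6)
u(D, s) = -3*sqrt(D**2 + s**2)
B = (-130 - 3*sqrt(397))**2 (B = (-3*sqrt((-19)**2 + 6**2) - 130)**2 = (-3*sqrt(361 + 36) - 130)**2 = (-3*sqrt(397) - 130)**2 = (-130 - 3*sqrt(397))**2 ≈ 36014.)
-B = -(20473 + 780*sqrt(397)) = -20473 - 780*sqrt(397)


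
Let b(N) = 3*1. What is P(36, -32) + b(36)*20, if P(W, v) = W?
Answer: 96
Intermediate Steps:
b(N) = 3
P(36, -32) + b(36)*20 = 36 + 3*20 = 36 + 60 = 96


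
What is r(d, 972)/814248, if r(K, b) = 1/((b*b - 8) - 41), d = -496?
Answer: 1/769248584280 ≈ 1.3000e-12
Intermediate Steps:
r(K, b) = 1/(-49 + b**2) (r(K, b) = 1/((b**2 - 8) - 41) = 1/((-8 + b**2) - 41) = 1/(-49 + b**2))
r(d, 972)/814248 = 1/(-49 + 972**2*814248) = (1/814248)/(-49 + 944784) = (1/814248)/944735 = (1/944735)*(1/814248) = 1/769248584280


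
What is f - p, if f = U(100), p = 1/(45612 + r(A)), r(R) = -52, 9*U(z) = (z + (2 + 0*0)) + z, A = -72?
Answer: 9203111/410040 ≈ 22.444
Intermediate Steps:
U(z) = 2/9 + 2*z/9 (U(z) = ((z + (2 + 0*0)) + z)/9 = ((z + (2 + 0)) + z)/9 = ((z + 2) + z)/9 = ((2 + z) + z)/9 = (2 + 2*z)/9 = 2/9 + 2*z/9)
p = 1/45560 (p = 1/(45612 - 52) = 1/45560 ≈ 2.1949e-5)
f = 202/9 (f = 2/9 + (2/9)*100 = 2/9 + 200/9 = 202/9 ≈ 22.444)
f - p = 202/9 - 1*1/45560 = 202/9 - 1/45560 = 9203111/410040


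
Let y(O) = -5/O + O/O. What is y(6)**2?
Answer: 1/36 ≈ 0.027778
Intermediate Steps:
y(O) = 1 - 5/O (y(O) = -5/O + 1 = 1 - 5/O)
y(6)**2 = ((-5 + 6)/6)**2 = ((1/6)*1)**2 = (1/6)**2 = 1/36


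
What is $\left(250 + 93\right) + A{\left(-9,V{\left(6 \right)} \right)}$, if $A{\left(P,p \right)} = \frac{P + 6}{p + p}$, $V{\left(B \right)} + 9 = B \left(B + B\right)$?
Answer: $\frac{14405}{42} \approx 342.98$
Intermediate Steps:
$V{\left(B \right)} = -9 + 2 B^{2}$ ($V{\left(B \right)} = -9 + B \left(B + B\right) = -9 + B 2 B = -9 + 2 B^{2}$)
$A{\left(P,p \right)} = \frac{6 + P}{2 p}$
$\left(250 + 93\right) + A{\left(-9,V{\left(6 \right)} \right)} = \left(250 + 93\right) + \frac{6 - 9}{2 \left(-9 + 2 \cdot 6^{2}\right)} = 343 + \frac{1}{2} \frac{1}{-9 + 2 \cdot 36} \left(-3\right) = 343 + \frac{1}{2} \frac{1}{-9 + 72} \left(-3\right) = 343 + \frac{1}{2} \cdot \frac{1}{63} \left(-3\right) = 343 - \frac{1}{42} = \frac{14405}{42}$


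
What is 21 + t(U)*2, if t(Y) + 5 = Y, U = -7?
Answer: -3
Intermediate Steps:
t(Y) = -5 + Y
21 + t(U)*2 = 21 + (-5 - 7)*2 = 21 - 12*2 = 21 - 24 = -3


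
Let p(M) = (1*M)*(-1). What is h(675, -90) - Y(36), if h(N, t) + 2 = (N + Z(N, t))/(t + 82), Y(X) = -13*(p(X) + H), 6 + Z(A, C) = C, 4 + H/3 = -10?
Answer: -8707/8 ≈ -1088.4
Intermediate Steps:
H = -42 (H = -12 + 3*(-10) = -12 - 30 = -42)
Z(A, C) = -6 + C
p(M) = -M (p(M) = M*(-1) = -M)
Y(X) = 546 + 13*X (Y(X) = -13*(-X - 42) = -13*(-42 - X) = 546 + 13*X)
h(N, t) = -2 + (-6 + N + t)/(82 + t) (h(N, t) = -2 + (N + (-6 + t))/(t + 82) = -2 + (-6 + N + t)/(82 + t))
h(675, -90) - Y(36) = (-170 + 675 - 1*(-90))/(82 - 90) - (546 + 13*36) = (-170 + 675 + 90)/(-8) - (546 + 468) = -⅛*595 - 1*1014 = -595/8 - 1014 = -8707/8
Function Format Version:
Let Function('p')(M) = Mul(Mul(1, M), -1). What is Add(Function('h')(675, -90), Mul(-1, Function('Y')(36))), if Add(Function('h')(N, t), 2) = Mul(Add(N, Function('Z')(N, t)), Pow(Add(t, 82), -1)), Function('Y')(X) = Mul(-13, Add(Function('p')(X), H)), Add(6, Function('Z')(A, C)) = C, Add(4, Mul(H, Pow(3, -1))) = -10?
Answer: Rational(-8707, 8) ≈ -1088.4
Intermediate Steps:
H = -42 (H = Add(-12, Mul(3, -10)) = Add(-12, -30) = -42)
Function('Z')(A, C) = Add(-6, C)
Function('p')(M) = Mul(-1, M) (Function('p')(M) = Mul(M, -1) = Mul(-1, M))
Function('Y')(X) = Add(546, Mul(13, X)) (Function('Y')(X) = Mul(-13, Add(Mul(-1, X), -42)) = Mul(-13, Add(-42, Mul(-1, X))) = Add(546, Mul(13, X)))
Function('h')(N, t) = Add(-2, Mul(Pow(Add(82, t), -1), Add(-6, N, t))) (Function('h')(N, t) = Add(-2, Mul(Add(N, Add(-6, t)), Pow(Add(t, 82), -1))) = Add(-2, Mul(Add(-6, N, t), Pow(Add(82, t), -1))) = Add(-2, Mul(Pow(Add(82, t), -1), Add(-6, N, t))))
Add(Function('h')(675, -90), Mul(-1, Function('Y')(36))) = Add(Mul(Pow(Add(82, -90), -1), Add(-170, 675, Mul(-1, -90))), Mul(-1, Add(546, Mul(13, 36)))) = Add(Mul(Pow(-8, -1), Add(-170, 675, 90)), Mul(-1, Add(546, 468))) = Add(Mul(Rational(-1, 8), 595), Mul(-1, 1014)) = Add(Rational(-595, 8), -1014) = Rational(-8707, 8)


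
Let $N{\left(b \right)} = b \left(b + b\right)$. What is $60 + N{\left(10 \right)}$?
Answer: $260$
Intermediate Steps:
$N{\left(b \right)} = 2 b^{2}$ ($N{\left(b \right)} = b 2 b = 2 b^{2}$)
$60 + N{\left(10 \right)} = 60 + 2 \cdot 10^{2} = 60 + 2 \cdot 100 = 60 + 200 = 260$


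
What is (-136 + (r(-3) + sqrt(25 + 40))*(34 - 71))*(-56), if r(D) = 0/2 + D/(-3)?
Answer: 9688 + 2072*sqrt(65) ≈ 26393.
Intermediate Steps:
r(D) = -D/3 (r(D) = 0*(1/2) + D*(-1/3) = 0 - D/3 = -D/3)
(-136 + (r(-3) + sqrt(25 + 40))*(34 - 71))*(-56) = (-136 + (-1/3*(-3) + sqrt(25 + 40))*(34 - 71))*(-56) = (-136 + (1 + sqrt(65))*(-37))*(-56) = (-136 + (-37 - 37*sqrt(65)))*(-56) = (-173 - 37*sqrt(65))*(-56) = 9688 + 2072*sqrt(65)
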